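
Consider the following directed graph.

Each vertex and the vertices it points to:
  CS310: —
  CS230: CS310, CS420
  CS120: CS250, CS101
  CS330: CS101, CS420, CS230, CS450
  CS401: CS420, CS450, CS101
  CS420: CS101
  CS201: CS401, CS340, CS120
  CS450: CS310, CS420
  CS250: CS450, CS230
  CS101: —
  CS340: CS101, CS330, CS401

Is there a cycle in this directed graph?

No

DFS with white/gray/black marking, starting from CS340:
CS340 gray
  CS101 gray
  CS101 black
  CS330 gray
    CS330→CS101: CS101 black — skip
    CS420 gray
      CS420→CS101: CS101 black — skip
    CS420 black
    CS230 gray
      CS310 gray
      CS310 black
      CS230→CS420: CS420 black — skip
    CS230 black
    CS450 gray
      CS450→CS310: CS310 black — skip
      CS450→CS420: CS420 black — skip
    CS450 black
  CS330 black
  CS401 gray
    CS401→CS420: CS420 black — skip
    CS401→CS450: CS450 black — skip
    CS401→CS101: CS101 black — skip
  CS401 black
CS340 black
CS120 gray
  CS250 gray
    CS250→CS450: CS450 black — skip
    CS250→CS230: CS230 black — skip
  CS250 black
  CS120→CS101: CS101 black — skip
CS120 black
CS201 gray
  CS201→CS401: CS401 black — skip
  CS201→CS340: CS340 black — skip
  CS201→CS120: CS120 black — skip
CS201 black
Every edge goes to a white or black vertex — no back edge, so the graph is acyclic.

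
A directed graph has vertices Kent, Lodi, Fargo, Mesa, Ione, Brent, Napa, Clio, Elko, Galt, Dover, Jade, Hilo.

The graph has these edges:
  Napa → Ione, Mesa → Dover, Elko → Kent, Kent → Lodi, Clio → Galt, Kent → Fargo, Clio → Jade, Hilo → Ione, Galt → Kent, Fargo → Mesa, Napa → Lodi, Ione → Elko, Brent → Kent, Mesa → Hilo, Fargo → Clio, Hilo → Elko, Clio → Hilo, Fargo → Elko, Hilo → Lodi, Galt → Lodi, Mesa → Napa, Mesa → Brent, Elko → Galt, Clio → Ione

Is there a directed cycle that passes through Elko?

Yes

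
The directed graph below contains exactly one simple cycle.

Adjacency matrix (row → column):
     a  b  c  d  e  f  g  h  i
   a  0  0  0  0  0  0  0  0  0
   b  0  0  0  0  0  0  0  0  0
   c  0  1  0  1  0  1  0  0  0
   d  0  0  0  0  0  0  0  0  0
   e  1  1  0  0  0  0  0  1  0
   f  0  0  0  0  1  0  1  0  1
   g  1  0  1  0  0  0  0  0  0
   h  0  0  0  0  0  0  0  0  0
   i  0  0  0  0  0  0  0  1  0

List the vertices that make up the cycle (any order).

c, f, g

DFS with gray/black marking from c:
c gray
  f gray
    i gray
      h gray
      h black
    i black
    e gray
      a gray
      a black
      e→h: h black — skip
      b gray
      b black
    e black
    g gray
      g→c: c is gray → back edge
Back edge closes the cycle c → f → g → c; its vertices are {c, f, g}.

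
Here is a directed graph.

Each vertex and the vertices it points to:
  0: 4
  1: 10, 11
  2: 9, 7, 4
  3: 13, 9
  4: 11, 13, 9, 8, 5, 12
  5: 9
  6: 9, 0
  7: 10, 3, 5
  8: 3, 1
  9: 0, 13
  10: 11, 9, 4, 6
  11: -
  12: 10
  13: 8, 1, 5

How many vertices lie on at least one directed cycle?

11

A vertex is on a directed cycle iff it belongs to a strongly connected component of size ≥ 2 (or has a self-loop).
The vertices on cycles are {0, 1, 3, 4, 5, 6, 8, 9, 10, 12, 13} — 11 in total.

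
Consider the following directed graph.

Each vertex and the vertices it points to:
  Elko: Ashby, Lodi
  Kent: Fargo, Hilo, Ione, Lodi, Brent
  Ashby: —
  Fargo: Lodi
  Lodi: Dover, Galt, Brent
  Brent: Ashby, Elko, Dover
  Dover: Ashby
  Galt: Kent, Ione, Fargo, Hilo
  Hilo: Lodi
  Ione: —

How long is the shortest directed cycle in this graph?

3

For each vertex v, BFS finds the shortest path from v back to v.
The shortest such closed walk is Kent → Lodi → Galt → Kent, length 3.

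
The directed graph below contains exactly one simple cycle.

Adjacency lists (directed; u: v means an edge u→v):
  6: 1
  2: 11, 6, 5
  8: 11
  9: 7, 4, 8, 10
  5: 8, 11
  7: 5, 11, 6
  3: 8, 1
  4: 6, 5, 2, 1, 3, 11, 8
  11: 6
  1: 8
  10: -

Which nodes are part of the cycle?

1, 6, 8, 11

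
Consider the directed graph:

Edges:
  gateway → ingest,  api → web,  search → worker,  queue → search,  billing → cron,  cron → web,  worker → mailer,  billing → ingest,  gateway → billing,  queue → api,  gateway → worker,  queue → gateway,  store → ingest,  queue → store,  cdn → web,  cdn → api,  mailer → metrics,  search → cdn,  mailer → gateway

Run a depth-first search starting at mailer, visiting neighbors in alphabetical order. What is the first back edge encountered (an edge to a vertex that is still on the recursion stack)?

DFS from mailer (visiting neighbors in alphabetical order); mark gray on enter, black on exit:
mailer gray
  gateway gray
    billing gray
      cron gray
        web gray
        web black
      cron black
      ingest gray
      ingest black
    billing black
    gateway→ingest: ingest black — skip
    worker gray
      worker→mailer: mailer is gray → back edge
First back edge: worker → mailer.

worker→mailer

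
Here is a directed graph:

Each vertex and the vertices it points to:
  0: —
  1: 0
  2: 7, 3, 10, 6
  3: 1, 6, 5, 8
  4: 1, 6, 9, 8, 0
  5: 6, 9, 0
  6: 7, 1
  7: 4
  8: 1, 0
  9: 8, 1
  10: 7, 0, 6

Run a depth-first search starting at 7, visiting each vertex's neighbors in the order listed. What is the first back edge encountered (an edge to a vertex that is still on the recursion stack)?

DFS from 7 (visiting each vertex's neighbors in the order listed); mark gray on enter, black on exit:
7 gray
  4 gray
    1 gray
      0 gray
      0 black
    1 black
    6 gray
      6→7: 7 is gray → back edge
First back edge: 6 → 7.

6→7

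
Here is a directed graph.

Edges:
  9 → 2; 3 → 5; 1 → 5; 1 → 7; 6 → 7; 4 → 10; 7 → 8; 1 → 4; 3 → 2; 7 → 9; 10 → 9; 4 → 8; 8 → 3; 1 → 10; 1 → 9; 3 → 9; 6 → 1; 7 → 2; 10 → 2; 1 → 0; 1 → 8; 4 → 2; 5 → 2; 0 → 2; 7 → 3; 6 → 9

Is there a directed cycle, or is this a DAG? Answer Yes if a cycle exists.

No

DFS with white/gray/black marking, starting from 2:
2 gray
2 black
0 gray
  0→2: 2 black — skip
0 black
1 gray
  7 gray
    9 gray
      9→2: 2 black — skip
    9 black
    7→2: 2 black — skip
    8 gray
      3 gray
        3→9: 9 black — skip
        3→2: 2 black — skip
        5 gray
          5→2: 2 black — skip
        5 black
      3 black
    8 black
    7→3: 3 black — skip
  7 black
  1→8: 8 black — skip
  1→0: 0 black — skip
  10 gray
    10→2: 2 black — skip
    10→9: 9 black — skip
  10 black
  1→9: 9 black — skip
  4 gray
    4→8: 8 black — skip
    4→10: 10 black — skip
    4→2: 2 black — skip
  4 black
  1→5: 5 black — skip
1 black
6 gray
  6→9: 9 black — skip
  6→7: 7 black — skip
  6→1: 1 black — skip
6 black
Every edge goes to a white or black vertex — no back edge, so the graph is acyclic.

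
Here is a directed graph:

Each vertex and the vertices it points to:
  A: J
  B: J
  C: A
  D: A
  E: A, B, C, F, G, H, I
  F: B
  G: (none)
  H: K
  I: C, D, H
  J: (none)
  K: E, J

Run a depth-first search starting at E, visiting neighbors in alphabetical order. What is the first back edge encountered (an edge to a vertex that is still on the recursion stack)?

K→E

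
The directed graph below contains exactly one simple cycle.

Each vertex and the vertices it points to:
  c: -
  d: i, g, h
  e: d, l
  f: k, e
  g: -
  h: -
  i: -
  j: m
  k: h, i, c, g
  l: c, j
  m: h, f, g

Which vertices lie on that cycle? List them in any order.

e, f, j, l, m

DFS with gray/black marking from m:
m gray
  h gray
  h black
  f gray
    k gray
      k→h: h black — skip
      i gray
      i black
      c gray
      c black
      g gray
      g black
    k black
    e gray
      d gray
        d→i: i black — skip
        d→g: g black — skip
        d→h: h black — skip
      d black
      l gray
        l→c: c black — skip
        j gray
          j→m: m is gray → back edge
Back edge closes the cycle m → f → e → l → j → m; its vertices are {e, f, j, l, m}.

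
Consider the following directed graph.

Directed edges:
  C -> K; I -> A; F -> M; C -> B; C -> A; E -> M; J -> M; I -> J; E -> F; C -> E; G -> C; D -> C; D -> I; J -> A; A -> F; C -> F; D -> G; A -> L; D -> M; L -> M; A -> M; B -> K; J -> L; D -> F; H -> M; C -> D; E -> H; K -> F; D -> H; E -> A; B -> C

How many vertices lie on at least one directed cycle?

4

A vertex is on a directed cycle iff it belongs to a strongly connected component of size ≥ 2 (or has a self-loop).
The vertices on cycles are {B, C, D, G} — 4 in total.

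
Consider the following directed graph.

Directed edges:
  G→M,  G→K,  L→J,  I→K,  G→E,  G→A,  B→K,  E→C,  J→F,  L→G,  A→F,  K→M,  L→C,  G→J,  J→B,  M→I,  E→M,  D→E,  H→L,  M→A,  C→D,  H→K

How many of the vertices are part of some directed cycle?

6

A vertex is on a directed cycle iff it belongs to a strongly connected component of size ≥ 2 (or has a self-loop).
The vertices on cycles are {C, D, E, I, K, M} — 6 in total.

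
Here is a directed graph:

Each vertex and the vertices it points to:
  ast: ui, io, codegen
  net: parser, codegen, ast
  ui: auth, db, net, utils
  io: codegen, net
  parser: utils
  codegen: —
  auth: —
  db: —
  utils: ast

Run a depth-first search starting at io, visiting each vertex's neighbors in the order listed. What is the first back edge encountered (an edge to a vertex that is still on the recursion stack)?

DFS from io (visiting each vertex's neighbors in the order listed); mark gray on enter, black on exit:
io gray
  codegen gray
  codegen black
  net gray
    parser gray
      utils gray
        ast gray
          ui gray
            auth gray
            auth black
            db gray
            db black
            ui→net: net is gray → back edge
First back edge: ui → net.

ui->net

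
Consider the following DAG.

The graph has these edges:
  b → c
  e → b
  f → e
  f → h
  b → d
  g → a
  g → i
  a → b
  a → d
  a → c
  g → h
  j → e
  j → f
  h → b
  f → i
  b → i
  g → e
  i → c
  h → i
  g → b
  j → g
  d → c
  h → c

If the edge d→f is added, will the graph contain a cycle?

Adding d→f creates a cycle iff f can already reach d.
Path from f: f → h → b → d.
So f → … → d → f is a cycle.

Yes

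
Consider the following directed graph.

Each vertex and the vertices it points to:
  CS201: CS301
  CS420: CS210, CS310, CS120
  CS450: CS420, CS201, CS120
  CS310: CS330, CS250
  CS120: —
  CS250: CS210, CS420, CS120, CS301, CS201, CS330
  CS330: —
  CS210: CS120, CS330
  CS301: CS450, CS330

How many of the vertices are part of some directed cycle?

A vertex is on a directed cycle iff it belongs to a strongly connected component of size ≥ 2 (or has a self-loop).
The vertices on cycles are {CS201, CS250, CS301, CS310, CS420, CS450} — 6 in total.

6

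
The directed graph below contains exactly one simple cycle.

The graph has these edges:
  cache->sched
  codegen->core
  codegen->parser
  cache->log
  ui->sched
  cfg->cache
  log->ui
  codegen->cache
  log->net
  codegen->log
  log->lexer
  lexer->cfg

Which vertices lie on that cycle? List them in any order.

cfg, log, cache, lexer

DFS with gray/black marking from log:
log gray
  ui gray
    sched gray
    sched black
  ui black
  net gray
  net black
  lexer gray
    cfg gray
      cache gray
        cache→log: log is gray → back edge
Back edge closes the cycle log → lexer → cfg → cache → log; its vertices are {cfg, log, cache, lexer}.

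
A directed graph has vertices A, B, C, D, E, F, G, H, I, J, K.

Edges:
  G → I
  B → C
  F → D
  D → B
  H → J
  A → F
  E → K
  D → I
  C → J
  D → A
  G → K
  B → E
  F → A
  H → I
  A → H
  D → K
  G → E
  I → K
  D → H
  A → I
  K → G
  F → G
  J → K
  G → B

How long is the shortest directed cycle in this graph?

2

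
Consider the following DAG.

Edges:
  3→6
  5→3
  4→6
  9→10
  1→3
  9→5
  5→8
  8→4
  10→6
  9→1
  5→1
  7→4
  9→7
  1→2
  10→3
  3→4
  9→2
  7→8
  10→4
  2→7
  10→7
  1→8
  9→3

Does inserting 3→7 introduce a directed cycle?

Adding 3→7 creates a cycle iff 7 can already reach 3.
Explore from 7: no path reaches 3. The graph stays acyclic.

No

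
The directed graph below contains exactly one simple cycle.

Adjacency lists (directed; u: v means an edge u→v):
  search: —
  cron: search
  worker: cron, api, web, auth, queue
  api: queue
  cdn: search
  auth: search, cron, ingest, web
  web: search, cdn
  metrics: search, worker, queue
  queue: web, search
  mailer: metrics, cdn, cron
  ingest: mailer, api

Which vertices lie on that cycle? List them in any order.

auth, ingest, mailer, worker, metrics

DFS with gray/black marking from worker:
worker gray
  cron gray
    search gray
    search black
  cron black
  api gray
    queue gray
      web gray
        web→search: search black — skip
        cdn gray
          cdn→search: search black — skip
        cdn black
      web black
      queue→search: search black — skip
    queue black
  api black
  worker→web: web black — skip
  auth gray
    auth→search: search black — skip
    auth→cron: cron black — skip
    ingest gray
      mailer gray
        metrics gray
          metrics→search: search black — skip
          metrics→worker: worker is gray → back edge
Back edge closes the cycle worker → auth → ingest → mailer → metrics → worker; its vertices are {auth, ingest, mailer, worker, metrics}.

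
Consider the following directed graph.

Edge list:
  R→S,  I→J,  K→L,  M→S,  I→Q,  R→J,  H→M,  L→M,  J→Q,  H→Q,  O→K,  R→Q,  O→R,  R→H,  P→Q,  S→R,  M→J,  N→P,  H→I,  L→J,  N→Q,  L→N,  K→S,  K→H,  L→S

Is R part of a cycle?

Yes

R is on a cycle iff R can reach itself via ≥1 edge.
R → S → R — yes.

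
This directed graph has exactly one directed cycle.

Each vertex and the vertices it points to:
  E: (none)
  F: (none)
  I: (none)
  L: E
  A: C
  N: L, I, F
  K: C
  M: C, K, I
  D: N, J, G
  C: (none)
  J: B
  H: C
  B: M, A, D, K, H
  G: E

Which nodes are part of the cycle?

B, D, J

DFS with gray/black marking from B:
B gray
  M gray
    C gray
    C black
    K gray
      K→C: C black — skip
    K black
    I gray
    I black
  M black
  A gray
    A→C: C black — skip
  A black
  D gray
    N gray
      L gray
        E gray
        E black
      L black
      N→I: I black — skip
      F gray
      F black
    N black
    J gray
      J→B: B is gray → back edge
Back edge closes the cycle B → D → J → B; its vertices are {B, D, J}.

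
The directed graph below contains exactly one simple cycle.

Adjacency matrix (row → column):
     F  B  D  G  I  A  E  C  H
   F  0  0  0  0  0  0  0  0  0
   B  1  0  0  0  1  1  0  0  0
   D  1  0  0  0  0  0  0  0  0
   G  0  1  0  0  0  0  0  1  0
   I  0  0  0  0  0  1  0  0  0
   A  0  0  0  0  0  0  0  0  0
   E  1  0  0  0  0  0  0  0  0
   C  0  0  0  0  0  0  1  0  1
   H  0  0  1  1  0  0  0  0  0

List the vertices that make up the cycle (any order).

C, G, H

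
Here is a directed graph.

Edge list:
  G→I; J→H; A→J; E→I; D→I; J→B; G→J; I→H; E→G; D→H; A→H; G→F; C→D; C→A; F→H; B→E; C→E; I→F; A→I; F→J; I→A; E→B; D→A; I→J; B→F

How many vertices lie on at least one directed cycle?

A vertex is on a directed cycle iff it belongs to a strongly connected component of size ≥ 2 (or has a self-loop).
The vertices on cycles are {A, B, E, F, G, I, J} — 7 in total.

7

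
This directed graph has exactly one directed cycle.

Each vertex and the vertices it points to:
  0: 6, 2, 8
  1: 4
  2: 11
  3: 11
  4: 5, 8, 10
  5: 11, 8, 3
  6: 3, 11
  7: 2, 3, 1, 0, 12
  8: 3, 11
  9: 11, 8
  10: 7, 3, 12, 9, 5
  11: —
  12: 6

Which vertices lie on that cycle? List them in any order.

1, 4, 7, 10

DFS with gray/black marking from 10:
10 gray
  7 gray
    2 gray
      11 gray
      11 black
    2 black
    3 gray
      3→11: 11 black — skip
    3 black
    1 gray
      4 gray
        5 gray
          5→11: 11 black — skip
          8 gray
            8→3: 3 black — skip
            8→11: 11 black — skip
          8 black
          5→3: 3 black — skip
        5 black
        4→8: 8 black — skip
        4→10: 10 is gray → back edge
Back edge closes the cycle 10 → 7 → 1 → 4 → 10; its vertices are {1, 4, 7, 10}.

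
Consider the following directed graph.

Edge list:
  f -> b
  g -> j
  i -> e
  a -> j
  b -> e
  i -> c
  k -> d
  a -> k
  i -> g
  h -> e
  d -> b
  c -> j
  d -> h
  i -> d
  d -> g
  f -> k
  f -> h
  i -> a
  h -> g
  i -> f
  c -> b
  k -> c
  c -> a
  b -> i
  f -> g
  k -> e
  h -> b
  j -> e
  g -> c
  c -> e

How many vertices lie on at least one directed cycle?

9

A vertex is on a directed cycle iff it belongs to a strongly connected component of size ≥ 2 (or has a self-loop).
The vertices on cycles are {a, b, c, d, f, g, h, i, k} — 9 in total.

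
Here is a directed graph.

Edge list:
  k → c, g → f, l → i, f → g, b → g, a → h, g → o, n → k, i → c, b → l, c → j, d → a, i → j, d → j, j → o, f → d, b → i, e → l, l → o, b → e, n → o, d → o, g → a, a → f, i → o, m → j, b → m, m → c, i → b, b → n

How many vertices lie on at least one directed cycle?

8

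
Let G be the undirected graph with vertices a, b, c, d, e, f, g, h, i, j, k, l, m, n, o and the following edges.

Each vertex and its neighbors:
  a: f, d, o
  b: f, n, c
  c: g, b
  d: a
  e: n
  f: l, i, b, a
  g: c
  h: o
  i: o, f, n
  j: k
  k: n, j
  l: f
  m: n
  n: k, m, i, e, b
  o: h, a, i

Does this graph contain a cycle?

DFS, tracking each vertex's parent; an edge to a visited non-parent vertex closes a cycle.
Start from i:
visit i (parent –)
  visit o (parent i)
    visit h (parent o)
      h–o: parent, skip
    visit a (parent o)
      visit f (parent a)
        visit l (parent f)
          l–f: parent, skip
        f–i: i visited and ≠ parent → cycle
Cycle: i – o – a – f – i.

Yes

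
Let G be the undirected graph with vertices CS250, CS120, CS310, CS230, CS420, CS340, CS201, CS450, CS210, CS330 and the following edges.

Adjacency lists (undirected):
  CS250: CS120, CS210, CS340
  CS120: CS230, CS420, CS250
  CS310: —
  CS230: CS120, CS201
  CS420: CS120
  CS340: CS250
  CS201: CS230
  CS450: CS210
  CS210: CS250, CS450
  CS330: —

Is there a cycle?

No

DFS, tracking each vertex's parent; an edge to a visited non-parent vertex closes a cycle.
Start from CS210:
visit CS210 (parent –)
  visit CS250 (parent CS210)
    visit CS120 (parent CS250)
      visit CS230 (parent CS120)
        CS230–CS120: parent, skip
        visit CS201 (parent CS230)
          CS201–CS230: parent, skip
      visit CS420 (parent CS120)
        CS420–CS120: parent, skip
      CS120–CS250: parent, skip
    CS250–CS210: parent, skip
    visit CS340 (parent CS250)
      CS340–CS250: parent, skip
  visit CS450 (parent CS210)
    CS450–CS210: parent, skip
visit CS310 (parent –)
visit CS330 (parent –)
No non-parent visited neighbor found — the graph is a forest.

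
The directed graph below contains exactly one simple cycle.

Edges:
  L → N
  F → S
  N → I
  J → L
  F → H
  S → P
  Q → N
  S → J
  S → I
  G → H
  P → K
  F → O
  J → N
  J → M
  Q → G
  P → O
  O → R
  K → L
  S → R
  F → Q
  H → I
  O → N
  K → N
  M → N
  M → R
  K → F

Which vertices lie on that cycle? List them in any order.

F, K, P, S

DFS with gray/black marking from S:
S gray
  J gray
    M gray
      N gray
        I gray
        I black
      N black
      R gray
      R black
    M black
    L gray
      L→N: N black — skip
    L black
    J→N: N black — skip
  J black
  P gray
    K gray
      K→N: N black — skip
      F gray
        F→S: S is gray → back edge
Back edge closes the cycle S → P → K → F → S; its vertices are {F, K, P, S}.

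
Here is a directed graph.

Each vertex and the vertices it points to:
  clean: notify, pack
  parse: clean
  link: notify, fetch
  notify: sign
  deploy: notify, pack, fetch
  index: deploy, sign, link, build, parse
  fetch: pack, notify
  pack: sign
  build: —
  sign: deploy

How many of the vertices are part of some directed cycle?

5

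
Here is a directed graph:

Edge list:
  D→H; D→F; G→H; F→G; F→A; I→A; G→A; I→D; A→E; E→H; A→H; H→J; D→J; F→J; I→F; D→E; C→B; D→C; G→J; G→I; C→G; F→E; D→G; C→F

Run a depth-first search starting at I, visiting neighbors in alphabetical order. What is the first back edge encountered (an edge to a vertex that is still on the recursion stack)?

G->I

DFS from I (visiting neighbors in alphabetical order); mark gray on enter, black on exit:
I gray
  A gray
    E gray
      H gray
        J gray
        J black
      H black
    E black
    A→H: H black — skip
  A black
  D gray
    C gray
      B gray
      B black
      F gray
        F→A: A black — skip
        F→E: E black — skip
        G gray
          G→A: A black — skip
          G→H: H black — skip
          G→I: I is gray → back edge
First back edge: G → I.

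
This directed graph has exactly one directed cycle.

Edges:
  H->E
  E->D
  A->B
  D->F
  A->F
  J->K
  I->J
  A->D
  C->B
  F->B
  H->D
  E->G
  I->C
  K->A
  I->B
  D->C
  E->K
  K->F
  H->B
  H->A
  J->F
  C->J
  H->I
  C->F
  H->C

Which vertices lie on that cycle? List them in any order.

A, C, D, J, K

DFS with gray/black marking from D:
D gray
  F gray
    B gray
    B black
  F black
  C gray
    J gray
      J→F: F black — skip
      K gray
        K→F: F black — skip
        A gray
          A→D: D is gray → back edge
Back edge closes the cycle D → C → J → K → A → D; its vertices are {A, C, D, J, K}.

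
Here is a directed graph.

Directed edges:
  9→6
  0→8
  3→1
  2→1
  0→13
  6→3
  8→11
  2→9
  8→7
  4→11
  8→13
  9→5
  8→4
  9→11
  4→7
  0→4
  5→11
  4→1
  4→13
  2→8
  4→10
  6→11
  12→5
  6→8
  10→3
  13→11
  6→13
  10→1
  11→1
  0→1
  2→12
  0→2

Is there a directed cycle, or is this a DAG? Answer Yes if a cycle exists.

DFS with white/gray/black marking, starting from 6:
6 gray
  3 gray
    1 gray
    1 black
  3 black
  11 gray
    11→1: 1 black — skip
  11 black
  13 gray
    13→11: 11 black — skip
  13 black
  8 gray
    8→11: 11 black — skip
    7 gray
    7 black
    4 gray
      10 gray
        10→3: 3 black — skip
        10→1: 1 black — skip
      10 black
      4→11: 11 black — skip
      4→13: 13 black — skip
      4→7: 7 black — skip
      4→1: 1 black — skip
    4 black
    8→13: 13 black — skip
  8 black
6 black
0 gray
  0→1: 1 black — skip
  0→8: 8 black — skip
  2 gray
    12 gray
      5 gray
        5→11: 11 black — skip
      5 black
    12 black
    9 gray
      9→6: 6 black — skip
      9→5: 5 black — skip
      9→11: 11 black — skip
    9 black
    2→1: 1 black — skip
    2→8: 8 black — skip
  2 black
  0→4: 4 black — skip
  0→13: 13 black — skip
0 black
Every edge goes to a white or black vertex — no back edge, so the graph is acyclic.

No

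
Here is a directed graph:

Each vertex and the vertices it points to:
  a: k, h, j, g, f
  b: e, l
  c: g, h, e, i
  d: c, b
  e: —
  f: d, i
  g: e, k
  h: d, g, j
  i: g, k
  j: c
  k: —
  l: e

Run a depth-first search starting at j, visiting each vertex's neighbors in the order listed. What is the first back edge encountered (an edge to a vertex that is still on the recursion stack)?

DFS from j (visiting each vertex's neighbors in the order listed); mark gray on enter, black on exit:
j gray
  c gray
    g gray
      e gray
      e black
      k gray
      k black
    g black
    h gray
      d gray
        d→c: c is gray → back edge
First back edge: d → c.

d->c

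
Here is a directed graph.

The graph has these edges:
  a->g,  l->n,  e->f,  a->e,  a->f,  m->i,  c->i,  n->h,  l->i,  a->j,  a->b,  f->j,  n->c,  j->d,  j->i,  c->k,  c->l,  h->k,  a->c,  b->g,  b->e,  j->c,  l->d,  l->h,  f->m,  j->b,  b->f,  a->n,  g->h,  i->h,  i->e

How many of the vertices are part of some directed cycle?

A vertex is on a directed cycle iff it belongs to a strongly connected component of size ≥ 2 (or has a self-loop).
The vertices on cycles are {b, c, e, f, i, j, l, m, n} — 9 in total.

9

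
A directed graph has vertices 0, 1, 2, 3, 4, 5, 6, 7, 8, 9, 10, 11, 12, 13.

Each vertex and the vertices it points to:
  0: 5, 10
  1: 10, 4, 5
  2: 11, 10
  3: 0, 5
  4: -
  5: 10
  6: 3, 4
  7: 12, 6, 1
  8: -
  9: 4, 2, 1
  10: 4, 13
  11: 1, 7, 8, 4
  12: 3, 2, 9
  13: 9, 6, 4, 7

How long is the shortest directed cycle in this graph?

For each vertex v, BFS finds the shortest path from v back to v.
The shortest such closed walk is 13 → 7 → 1 → 10 → 13, length 4.

4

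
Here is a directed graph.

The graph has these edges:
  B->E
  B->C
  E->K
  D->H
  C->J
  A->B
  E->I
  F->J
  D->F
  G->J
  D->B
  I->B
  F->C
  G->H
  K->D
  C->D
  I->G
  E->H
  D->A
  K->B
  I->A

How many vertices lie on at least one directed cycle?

8

A vertex is on a directed cycle iff it belongs to a strongly connected component of size ≥ 2 (or has a self-loop).
The vertices on cycles are {A, B, C, D, E, F, I, K} — 8 in total.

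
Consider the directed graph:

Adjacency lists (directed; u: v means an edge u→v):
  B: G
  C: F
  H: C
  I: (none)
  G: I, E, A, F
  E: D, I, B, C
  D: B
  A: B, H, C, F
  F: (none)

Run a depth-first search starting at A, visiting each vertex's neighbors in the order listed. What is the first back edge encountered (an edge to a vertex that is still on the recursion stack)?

DFS from A (visiting each vertex's neighbors in the order listed); mark gray on enter, black on exit:
A gray
  B gray
    G gray
      I gray
      I black
      E gray
        D gray
          D→B: B is gray → back edge
First back edge: D → B.

D->B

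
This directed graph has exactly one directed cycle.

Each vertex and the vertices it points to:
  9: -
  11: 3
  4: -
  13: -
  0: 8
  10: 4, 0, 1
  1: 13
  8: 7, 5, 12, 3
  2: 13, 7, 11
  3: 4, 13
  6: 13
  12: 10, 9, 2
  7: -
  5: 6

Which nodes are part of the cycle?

0, 8, 10, 12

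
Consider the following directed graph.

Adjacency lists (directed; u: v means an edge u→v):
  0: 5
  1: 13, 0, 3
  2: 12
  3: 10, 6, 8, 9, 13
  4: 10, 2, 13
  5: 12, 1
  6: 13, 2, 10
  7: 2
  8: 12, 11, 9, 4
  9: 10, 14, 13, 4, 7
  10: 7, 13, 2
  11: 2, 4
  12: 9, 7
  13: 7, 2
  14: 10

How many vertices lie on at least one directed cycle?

A vertex is on a directed cycle iff it belongs to a strongly connected component of size ≥ 2 (or has a self-loop).
The vertices on cycles are {0, 1, 2, 4, 5, 7, 9, 10, 12, 13, 14} — 11 in total.

11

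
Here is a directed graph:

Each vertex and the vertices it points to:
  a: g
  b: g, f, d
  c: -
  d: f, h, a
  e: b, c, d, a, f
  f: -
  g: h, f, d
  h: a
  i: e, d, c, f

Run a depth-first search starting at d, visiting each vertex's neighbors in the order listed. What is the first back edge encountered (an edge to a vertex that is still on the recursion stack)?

DFS from d (visiting each vertex's neighbors in the order listed); mark gray on enter, black on exit:
d gray
  f gray
  f black
  h gray
    a gray
      g gray
        g→h: h is gray → back edge
First back edge: g → h.

g->h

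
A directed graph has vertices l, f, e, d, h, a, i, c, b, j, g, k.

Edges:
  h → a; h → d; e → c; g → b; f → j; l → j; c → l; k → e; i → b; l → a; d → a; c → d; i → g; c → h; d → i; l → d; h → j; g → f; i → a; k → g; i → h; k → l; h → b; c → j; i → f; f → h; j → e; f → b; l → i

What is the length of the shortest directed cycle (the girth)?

3

For each vertex v, BFS finds the shortest path from v back to v.
The shortest such closed walk is e → c → j → e, length 3.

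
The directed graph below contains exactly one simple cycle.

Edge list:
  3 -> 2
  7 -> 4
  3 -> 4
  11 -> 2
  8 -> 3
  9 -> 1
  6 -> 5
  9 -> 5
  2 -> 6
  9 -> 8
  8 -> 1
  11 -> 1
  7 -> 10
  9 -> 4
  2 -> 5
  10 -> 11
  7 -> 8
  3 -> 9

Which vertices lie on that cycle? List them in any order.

3, 8, 9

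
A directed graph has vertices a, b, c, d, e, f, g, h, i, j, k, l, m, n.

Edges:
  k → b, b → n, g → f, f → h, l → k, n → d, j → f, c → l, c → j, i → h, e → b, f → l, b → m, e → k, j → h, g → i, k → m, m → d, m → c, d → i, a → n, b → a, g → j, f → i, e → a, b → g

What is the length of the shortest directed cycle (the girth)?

4

For each vertex v, BFS finds the shortest path from v back to v.
The shortest such closed walk is m → c → l → k → m, length 4.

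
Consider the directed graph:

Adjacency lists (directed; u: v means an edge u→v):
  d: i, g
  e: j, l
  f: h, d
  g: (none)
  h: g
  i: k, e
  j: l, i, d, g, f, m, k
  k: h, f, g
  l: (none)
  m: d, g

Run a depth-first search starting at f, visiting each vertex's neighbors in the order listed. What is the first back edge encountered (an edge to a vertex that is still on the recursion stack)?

k→f

DFS from f (visiting each vertex's neighbors in the order listed); mark gray on enter, black on exit:
f gray
  h gray
    g gray
    g black
  h black
  d gray
    i gray
      k gray
        k→h: h black — skip
        k→f: f is gray → back edge
First back edge: k → f.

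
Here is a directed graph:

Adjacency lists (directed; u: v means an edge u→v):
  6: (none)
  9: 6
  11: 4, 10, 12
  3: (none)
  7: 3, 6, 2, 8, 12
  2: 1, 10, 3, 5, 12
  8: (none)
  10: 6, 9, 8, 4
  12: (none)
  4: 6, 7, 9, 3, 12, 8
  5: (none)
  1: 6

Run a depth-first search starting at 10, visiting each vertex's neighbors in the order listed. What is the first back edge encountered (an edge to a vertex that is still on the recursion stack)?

2→10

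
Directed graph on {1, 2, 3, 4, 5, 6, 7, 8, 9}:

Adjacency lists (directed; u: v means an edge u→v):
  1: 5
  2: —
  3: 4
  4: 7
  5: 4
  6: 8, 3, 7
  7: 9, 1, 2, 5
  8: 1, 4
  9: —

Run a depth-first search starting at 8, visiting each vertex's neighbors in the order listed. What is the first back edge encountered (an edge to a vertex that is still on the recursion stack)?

7→1

DFS from 8 (visiting each vertex's neighbors in the order listed); mark gray on enter, black on exit:
8 gray
  1 gray
    5 gray
      4 gray
        7 gray
          9 gray
          9 black
          7→1: 1 is gray → back edge
First back edge: 7 → 1.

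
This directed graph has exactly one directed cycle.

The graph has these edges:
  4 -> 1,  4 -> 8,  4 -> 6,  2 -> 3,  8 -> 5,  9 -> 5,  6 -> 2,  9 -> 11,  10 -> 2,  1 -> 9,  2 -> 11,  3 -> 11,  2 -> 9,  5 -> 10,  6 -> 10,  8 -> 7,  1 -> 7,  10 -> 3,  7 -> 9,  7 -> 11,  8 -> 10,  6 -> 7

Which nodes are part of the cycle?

2, 5, 9, 10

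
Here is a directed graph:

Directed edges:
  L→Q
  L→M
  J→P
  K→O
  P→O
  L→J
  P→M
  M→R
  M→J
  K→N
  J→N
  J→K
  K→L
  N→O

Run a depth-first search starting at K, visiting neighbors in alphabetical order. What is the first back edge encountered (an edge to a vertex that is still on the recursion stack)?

J→K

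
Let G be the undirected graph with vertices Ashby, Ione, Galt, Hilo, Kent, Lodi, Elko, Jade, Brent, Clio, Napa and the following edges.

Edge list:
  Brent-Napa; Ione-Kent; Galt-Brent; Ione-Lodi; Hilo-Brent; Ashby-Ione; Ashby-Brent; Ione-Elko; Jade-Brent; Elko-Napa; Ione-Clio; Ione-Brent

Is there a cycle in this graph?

Yes

DFS, tracking each vertex's parent; an edge to a visited non-parent vertex closes a cycle.
Start from Napa:
visit Napa (parent –)
  visit Brent (parent Napa)
    visit Hilo (parent Brent)
      Hilo–Brent: parent, skip
    visit Jade (parent Brent)
      Jade–Brent: parent, skip
    Brent–Napa: parent, skip
    visit Galt (parent Brent)
      Galt–Brent: parent, skip
    visit Ashby (parent Brent)
      visit Ione (parent Ashby)
        visit Clio (parent Ione)
          Clio–Ione: parent, skip
        visit Elko (parent Ione)
          Elko–Ione: parent, skip
          Elko–Napa: Napa visited and ≠ parent → cycle
Cycle: Napa – Brent – Ashby – Ione – Elko – Napa.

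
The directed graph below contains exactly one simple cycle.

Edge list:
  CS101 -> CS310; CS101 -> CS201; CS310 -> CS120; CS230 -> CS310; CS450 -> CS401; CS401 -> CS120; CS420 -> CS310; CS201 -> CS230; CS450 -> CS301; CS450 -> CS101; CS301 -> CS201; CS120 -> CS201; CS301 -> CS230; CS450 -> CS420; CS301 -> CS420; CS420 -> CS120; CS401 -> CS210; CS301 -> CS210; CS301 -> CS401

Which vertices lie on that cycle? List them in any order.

CS120, CS201, CS230, CS310

DFS with gray/black marking from CS201:
CS201 gray
  CS230 gray
    CS310 gray
      CS120 gray
        CS120→CS201: CS201 is gray → back edge
Back edge closes the cycle CS201 → CS230 → CS310 → CS120 → CS201; its vertices are {CS120, CS201, CS230, CS310}.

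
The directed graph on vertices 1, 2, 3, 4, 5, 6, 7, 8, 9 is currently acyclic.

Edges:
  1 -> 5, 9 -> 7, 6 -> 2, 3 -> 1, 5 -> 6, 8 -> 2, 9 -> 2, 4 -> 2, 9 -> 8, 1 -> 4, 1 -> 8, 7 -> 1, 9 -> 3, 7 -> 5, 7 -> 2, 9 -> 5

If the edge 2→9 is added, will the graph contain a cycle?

Yes

Adding 2→9 creates a cycle iff 9 can already reach 2.
Path from 9: 9 → 2.
So 9 → … → 2 → 9 is a cycle.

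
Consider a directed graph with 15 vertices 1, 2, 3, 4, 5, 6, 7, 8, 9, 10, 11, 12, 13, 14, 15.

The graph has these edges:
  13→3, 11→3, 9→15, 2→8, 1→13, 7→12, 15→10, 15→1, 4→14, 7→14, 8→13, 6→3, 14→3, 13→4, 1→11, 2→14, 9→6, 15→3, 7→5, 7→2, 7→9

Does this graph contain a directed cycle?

DFS with white/gray/black marking, starting from 15:
15 gray
  1 gray
    13 gray
      3 gray
      3 black
      4 gray
        14 gray
          14→3: 3 black — skip
        14 black
      4 black
    13 black
    11 gray
      11→3: 3 black — skip
    11 black
  1 black
  15→3: 3 black — skip
  10 gray
  10 black
15 black
2 gray
  2→14: 14 black — skip
  8 gray
    8→13: 13 black — skip
  8 black
2 black
5 gray
5 black
6 gray
  6→3: 3 black — skip
6 black
7 gray
  7→2: 2 black — skip
  9 gray
    9→6: 6 black — skip
    9→15: 15 black — skip
  9 black
  7→14: 14 black — skip
  7→5: 5 black — skip
  12 gray
  12 black
7 black
Every edge goes to a white or black vertex — no back edge, so the graph is acyclic.

No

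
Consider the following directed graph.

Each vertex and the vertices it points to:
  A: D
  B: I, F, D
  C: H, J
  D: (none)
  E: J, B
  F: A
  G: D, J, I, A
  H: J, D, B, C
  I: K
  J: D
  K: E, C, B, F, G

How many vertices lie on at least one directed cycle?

A vertex is on a directed cycle iff it belongs to a strongly connected component of size ≥ 2 (or has a self-loop).
The vertices on cycles are {B, C, E, G, H, I, K} — 7 in total.

7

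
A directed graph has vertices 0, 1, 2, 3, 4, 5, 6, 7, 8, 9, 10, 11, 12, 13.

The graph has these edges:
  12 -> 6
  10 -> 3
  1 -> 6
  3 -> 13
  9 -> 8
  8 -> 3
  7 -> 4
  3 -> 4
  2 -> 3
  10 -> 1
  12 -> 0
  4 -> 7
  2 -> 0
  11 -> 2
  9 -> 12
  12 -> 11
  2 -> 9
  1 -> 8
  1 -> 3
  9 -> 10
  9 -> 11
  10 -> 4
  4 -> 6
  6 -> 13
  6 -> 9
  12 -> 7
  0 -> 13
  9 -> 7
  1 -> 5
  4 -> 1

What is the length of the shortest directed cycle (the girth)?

For each vertex v, BFS finds the shortest path from v back to v.
The shortest such closed walk is 4 → 7 → 4, length 2.

2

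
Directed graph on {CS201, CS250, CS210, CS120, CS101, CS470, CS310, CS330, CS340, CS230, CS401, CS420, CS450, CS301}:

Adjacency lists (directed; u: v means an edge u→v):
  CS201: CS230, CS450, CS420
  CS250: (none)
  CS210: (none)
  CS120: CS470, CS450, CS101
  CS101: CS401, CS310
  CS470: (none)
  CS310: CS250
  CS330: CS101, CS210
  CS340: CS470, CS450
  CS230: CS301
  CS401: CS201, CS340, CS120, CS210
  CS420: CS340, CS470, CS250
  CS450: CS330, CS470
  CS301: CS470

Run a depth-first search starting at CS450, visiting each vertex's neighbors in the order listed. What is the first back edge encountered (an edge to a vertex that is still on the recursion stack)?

CS201->CS450

DFS from CS450 (visiting each vertex's neighbors in the order listed); mark gray on enter, black on exit:
CS450 gray
  CS330 gray
    CS101 gray
      CS401 gray
        CS201 gray
          CS230 gray
            CS301 gray
              CS470 gray
              CS470 black
            CS301 black
          CS230 black
          CS201→CS450: CS450 is gray → back edge
First back edge: CS201 → CS450.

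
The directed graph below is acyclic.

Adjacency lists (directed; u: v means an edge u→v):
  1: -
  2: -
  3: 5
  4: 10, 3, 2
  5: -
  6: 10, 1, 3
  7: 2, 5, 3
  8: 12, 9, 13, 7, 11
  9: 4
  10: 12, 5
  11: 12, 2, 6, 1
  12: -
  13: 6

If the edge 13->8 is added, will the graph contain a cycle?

Adding 13→8 creates a cycle iff 8 can already reach 13.
Path from 8: 8 → 13.
So 8 → … → 13 → 8 is a cycle.

Yes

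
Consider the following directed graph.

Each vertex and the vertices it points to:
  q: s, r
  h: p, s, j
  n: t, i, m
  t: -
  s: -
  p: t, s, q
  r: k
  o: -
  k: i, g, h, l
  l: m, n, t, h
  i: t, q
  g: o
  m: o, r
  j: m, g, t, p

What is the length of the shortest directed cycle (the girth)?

For each vertex v, BFS finds the shortest path from v back to v.
The shortest such closed walk is k → i → q → r → k, length 4.

4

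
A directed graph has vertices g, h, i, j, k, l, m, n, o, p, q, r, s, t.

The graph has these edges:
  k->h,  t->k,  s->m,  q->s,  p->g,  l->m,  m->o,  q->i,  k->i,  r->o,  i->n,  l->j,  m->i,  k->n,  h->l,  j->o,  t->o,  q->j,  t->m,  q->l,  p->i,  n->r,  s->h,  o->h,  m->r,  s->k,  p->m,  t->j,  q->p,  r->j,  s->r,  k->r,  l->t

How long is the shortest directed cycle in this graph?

For each vertex v, BFS finds the shortest path from v back to v.
The shortest such closed walk is h → l → t → k → h, length 4.

4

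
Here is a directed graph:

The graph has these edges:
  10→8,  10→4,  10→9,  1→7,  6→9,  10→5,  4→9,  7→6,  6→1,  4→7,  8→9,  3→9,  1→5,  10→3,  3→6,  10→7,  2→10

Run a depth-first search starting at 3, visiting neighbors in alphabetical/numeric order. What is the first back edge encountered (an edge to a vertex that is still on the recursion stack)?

DFS from 3 (visiting neighbors in alphabetical/numeric order); mark gray on enter, black on exit:
3 gray
  6 gray
    1 gray
      5 gray
      5 black
      7 gray
        7→6: 6 is gray → back edge
First back edge: 7 → 6.

7→6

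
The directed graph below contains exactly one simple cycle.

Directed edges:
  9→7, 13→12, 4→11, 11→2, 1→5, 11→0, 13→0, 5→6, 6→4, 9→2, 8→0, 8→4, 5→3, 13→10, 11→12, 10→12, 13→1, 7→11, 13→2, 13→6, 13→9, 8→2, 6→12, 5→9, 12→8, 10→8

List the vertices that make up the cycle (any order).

4, 8, 11, 12

DFS with gray/black marking from 12:
12 gray
  8 gray
    4 gray
      11 gray
        11→12: 12 is gray → back edge
Back edge closes the cycle 12 → 8 → 4 → 11 → 12; its vertices are {4, 8, 11, 12}.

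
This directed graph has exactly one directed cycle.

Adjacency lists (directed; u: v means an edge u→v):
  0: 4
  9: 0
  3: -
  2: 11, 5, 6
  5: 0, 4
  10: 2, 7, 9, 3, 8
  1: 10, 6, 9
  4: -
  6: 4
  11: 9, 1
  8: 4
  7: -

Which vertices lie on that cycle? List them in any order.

DFS with gray/black marking from 1:
1 gray
  10 gray
    2 gray
      11 gray
        9 gray
          0 gray
            4 gray
            4 black
          0 black
        9 black
        11→1: 1 is gray → back edge
Back edge closes the cycle 1 → 10 → 2 → 11 → 1; its vertices are {1, 2, 10, 11}.

1, 2, 10, 11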